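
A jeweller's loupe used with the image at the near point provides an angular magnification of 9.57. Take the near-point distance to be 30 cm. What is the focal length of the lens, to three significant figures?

3.50 cm

For the image at the near point, M = 1 + D/f.
f = D/(M - 1) = 30/(9.57 - 1) = 3.501 cm.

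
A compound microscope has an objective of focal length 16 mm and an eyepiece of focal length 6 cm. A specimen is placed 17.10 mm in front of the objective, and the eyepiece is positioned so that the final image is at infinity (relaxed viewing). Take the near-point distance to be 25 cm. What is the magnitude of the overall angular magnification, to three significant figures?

Convert to cm: f_obj = 16 mm = 1.6 cm; d_o = 17.10 mm = 1.71 cm.
Objective: 1/d_i = 1/f_obj - 1/d_o = 1/1.6 - 1/1.71 = 0.04020 cm^-1, so d_i = 24.873 cm.
m_obj = -d_i/d_o = -24.873/1.71 = -14.545.
Eyepiece angular magnification (image at infinity): M_eye = D/f_e = 25/6 = 4.167.
Overall M = m_obj x M_eye = (-14.545)(4.167) = -60.61.
|M| = 60.61.

60.6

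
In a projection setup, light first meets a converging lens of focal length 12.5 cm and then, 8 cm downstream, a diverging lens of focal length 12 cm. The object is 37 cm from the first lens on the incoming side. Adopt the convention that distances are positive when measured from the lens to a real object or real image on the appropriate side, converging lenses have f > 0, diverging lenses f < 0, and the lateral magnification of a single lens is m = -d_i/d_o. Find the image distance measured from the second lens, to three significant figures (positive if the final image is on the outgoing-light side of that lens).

116 cm

Lens 1: 1/d_i1 = 1/f_1 - 1/d_o1 = 1/12.5 - 1/37 = 0.05297 cm^-1, so d_i1 = 18.878 cm.
This image would form 18.878 cm past lens 1, i.e. 10.878 cm beyond lens 2, so it is a virtual object for lens 2: d_o2 = 8 - 18.878 = -10.878 cm.
Lens 2: 1/d_i2 = 1/f_2 - 1/d_o2 = 1/(-12) - 1/(-10.878) = 0.00860 cm^-1, so d_i2 = 116.291 cm.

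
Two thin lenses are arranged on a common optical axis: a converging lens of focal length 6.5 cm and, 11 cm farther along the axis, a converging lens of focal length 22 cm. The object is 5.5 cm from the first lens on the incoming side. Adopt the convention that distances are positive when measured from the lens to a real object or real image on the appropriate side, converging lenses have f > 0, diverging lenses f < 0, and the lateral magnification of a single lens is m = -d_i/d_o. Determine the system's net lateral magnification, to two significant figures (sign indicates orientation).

-5.8

First lens: d_i1 = 1/(1/6.5 - 1/5.5) = -35.750 cm.
m_1 = -(-35.750)/5.5 = 6.5000.
The intermediate image is virtual, 35.750 cm to the left of lens 1, so d_o2 = L - d_i1 = 11 - (-35.750) = 46.750 cm.
Second lens: d_i2 = 1/(1/22 - 1/(46.750)) = 41.556 cm.
m_2 = -(41.556)/(46.750) = -0.8889.
Total m = m_1 x m_2 = (6.5000)(-0.8889) = -5.7778.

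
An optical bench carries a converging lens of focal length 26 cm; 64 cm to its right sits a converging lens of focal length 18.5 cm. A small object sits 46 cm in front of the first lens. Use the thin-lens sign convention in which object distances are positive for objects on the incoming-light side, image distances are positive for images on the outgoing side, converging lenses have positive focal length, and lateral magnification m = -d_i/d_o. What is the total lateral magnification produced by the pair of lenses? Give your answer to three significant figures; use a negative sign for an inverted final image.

-1.68

First lens: d_i1 = 1/(1/26 - 1/46) = 59.800 cm.
m_1 = -(59.800)/46 = -1.3000.
That image sits 4.200 cm in front of the second lens, so d_o2 = 4.200 cm.
Second lens: d_i2 = 1/(1/18.5 - 1/(4.200)) = -5.434 cm.
m_2 = -(-5.434)/(4.200) = 1.2937.
The system's lateral magnification is m_1 m_2 = (-1.3000)(1.2937) = -1.6818.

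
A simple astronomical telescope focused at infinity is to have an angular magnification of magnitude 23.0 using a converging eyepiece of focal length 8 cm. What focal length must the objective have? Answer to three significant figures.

184 cm

|M| = f_obj/|f_eye|, so f_obj = |M| x |f_eye| = 23.0 x 8 = 184.000 cm.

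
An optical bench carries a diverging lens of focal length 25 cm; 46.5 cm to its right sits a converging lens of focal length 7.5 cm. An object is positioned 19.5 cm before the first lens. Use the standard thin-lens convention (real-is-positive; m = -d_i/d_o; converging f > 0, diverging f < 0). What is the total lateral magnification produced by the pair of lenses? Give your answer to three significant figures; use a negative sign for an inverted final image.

Applying the thin-lens equation to the first lens, 1/(-25) = 1/19.5 + 1/d_i1, which gives d_i1 = -10.955 cm.
Its lateral magnification is m_1 = -d_i1/d_o1 = -(-10.955)/19.5 = 0.5618.
With d_i1 < 0 the first image is virtual and lies on the object side; the object distance for lens 2 is d_o2 = 46.5 - (-10.955) = 57.455 cm.
Applying the thin-lens equation again with f_2 = 7.5 cm and d_o2 = 57.455 cm gives d_i2 = 8.626 cm.
m_2 = -(8.626)/(57.455) = -0.1501.
The system's lateral magnification is m_1 m_2 = (0.5618)(-0.1501) = -0.0843.

-0.0843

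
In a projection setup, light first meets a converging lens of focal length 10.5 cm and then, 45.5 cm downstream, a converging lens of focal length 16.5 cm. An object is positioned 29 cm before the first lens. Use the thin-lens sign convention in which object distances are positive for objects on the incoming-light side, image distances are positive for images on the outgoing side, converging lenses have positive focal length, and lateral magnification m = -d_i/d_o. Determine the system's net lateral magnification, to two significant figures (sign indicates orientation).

0.75

Lens 1: 1/d_i1 = 1/f_1 - 1/d_o1 = 1/10.5 - 1/29 = 0.06076 cm^-1, so d_i1 = 16.459 cm.
m_1 = -(16.459)/29 = -0.5676.
The intermediate image is 16.459 cm to the right of lens 1, so d_o2 = L - d_i1 = 45.5 - 16.459 = 29.041 cm.
Lens 2: 1/d_i2 = 1/f_2 - 1/d_o2 = 1/16.5 - 1/(29.041) = 0.02617 cm^-1, so d_i2 = 38.210 cm.
m_2 = -(38.210)/(29.041) = -1.3157.
Total m = m_1 x m_2 = (-0.5676)(-1.3157) = 0.7468.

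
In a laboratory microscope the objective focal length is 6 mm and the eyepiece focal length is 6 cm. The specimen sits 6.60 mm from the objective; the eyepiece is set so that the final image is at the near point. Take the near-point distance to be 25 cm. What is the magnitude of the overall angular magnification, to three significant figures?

51.7

Convert to cm: f_obj = 6 mm = 0.6 cm; d_o = 6.60 mm = 0.66 cm.
Objective: 1/d_i = 1/f_obj - 1/d_o = 1/0.6 - 1/0.66 = 0.15152 cm^-1, so d_i = 6.600 cm.
m_obj = -d_i/d_o = -6.600/0.66 = -10.000.
Eyepiece angular magnification (image at near point): M_eye = 1 + D/f_e = 1 + 25/6 = 5.167.
Overall M = m_obj x M_eye = (-10.000)(5.167) = -51.67.
|M| = 51.67.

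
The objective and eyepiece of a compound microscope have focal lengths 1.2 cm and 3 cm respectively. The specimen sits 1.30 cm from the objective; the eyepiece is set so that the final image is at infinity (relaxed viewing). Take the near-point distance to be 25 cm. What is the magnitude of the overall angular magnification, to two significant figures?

100

Objective: 1/d_i = 1/f_obj - 1/d_o = 1/1.2 - 1/1.30 = 0.06410 cm^-1, so d_i = 15.600 cm.
m_obj = -d_i/d_o = -15.600/1.30 = -12.000.
Eyepiece angular magnification (image at infinity): M_eye = D/f_e = 25/3 = 8.333.
Overall M = m_obj x M_eye = (-12.000)(8.333) = -100.00.
|M| = 100.00.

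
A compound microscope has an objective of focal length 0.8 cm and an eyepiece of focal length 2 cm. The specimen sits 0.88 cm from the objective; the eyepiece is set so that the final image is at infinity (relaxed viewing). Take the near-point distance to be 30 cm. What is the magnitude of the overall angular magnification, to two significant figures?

Objective: 1/d_i = 1/f_obj - 1/d_o = 1/0.8 - 1/0.88 = 0.11364 cm^-1, so d_i = 8.800 cm.
m_obj = -d_i/d_o = -8.800/0.88 = -10.000.
Eyepiece angular magnification (image at infinity): M_eye = D/f_e = 30/2 = 15.000.
Overall M = m_obj x M_eye = (-10.000)(15.000) = -150.00.
|M| = 150.00.

150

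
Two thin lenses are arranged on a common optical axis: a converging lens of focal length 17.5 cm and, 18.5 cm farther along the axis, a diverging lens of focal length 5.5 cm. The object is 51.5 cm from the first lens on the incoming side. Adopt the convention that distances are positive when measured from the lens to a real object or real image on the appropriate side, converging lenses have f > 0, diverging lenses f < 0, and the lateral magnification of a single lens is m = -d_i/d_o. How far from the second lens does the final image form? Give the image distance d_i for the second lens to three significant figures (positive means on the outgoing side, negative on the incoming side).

-17.6 cm

Lens 1: 1/d_i1 = 1/f_1 - 1/d_o1 = 1/17.5 - 1/51.5 = 0.03773 cm^-1, so d_i1 = 26.507 cm.
Since 26.507 cm > 18.5 cm, the first image lies past the second lens and serves as a virtual object: d_o2 = L - d_i1 = -8.007 cm.
Lens 2: 1/d_i2 = 1/f_2 - 1/d_o2 = 1/(-5.5) - 1/(-8.007) = -0.05693 cm^-1, so d_i2 = -17.565 cm.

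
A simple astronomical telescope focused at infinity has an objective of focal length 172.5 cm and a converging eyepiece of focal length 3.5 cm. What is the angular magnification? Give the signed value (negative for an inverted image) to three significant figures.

-49.3

M = -f_obj/f_eye = -172.5/(3.5) = -49.286.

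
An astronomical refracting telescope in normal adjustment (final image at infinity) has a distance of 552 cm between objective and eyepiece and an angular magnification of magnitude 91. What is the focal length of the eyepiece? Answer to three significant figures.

6.00 cm

In normal adjustment the tube length equals f_obj + f_eye and |M| = f_obj/f_eye.
So f_obj = 91 f_eye and 91 f_eye + f_eye = 552 cm, giving f_eye = 552/92 = 6.000 cm and f_obj = 546.000 cm.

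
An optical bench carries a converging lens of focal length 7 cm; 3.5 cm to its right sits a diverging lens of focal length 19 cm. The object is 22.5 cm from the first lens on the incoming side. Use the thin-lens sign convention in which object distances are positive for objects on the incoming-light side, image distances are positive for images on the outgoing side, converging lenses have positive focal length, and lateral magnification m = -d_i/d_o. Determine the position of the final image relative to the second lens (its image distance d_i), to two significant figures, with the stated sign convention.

Applying the thin-lens equation to the first lens, 1/7 = 1/22.5 + 1/d_i1, which gives d_i1 = 10.161 cm.
This image would form 10.161 cm past lens 1, i.e. 6.661 cm beyond lens 2, so it is a virtual object for lens 2: d_o2 = 3.5 - 10.161 = -6.661 cm.
Applying the thin-lens equation again with f_2 = -19 cm and d_o2 = -6.661 cm gives d_i2 = 10.258 cm.

10 cm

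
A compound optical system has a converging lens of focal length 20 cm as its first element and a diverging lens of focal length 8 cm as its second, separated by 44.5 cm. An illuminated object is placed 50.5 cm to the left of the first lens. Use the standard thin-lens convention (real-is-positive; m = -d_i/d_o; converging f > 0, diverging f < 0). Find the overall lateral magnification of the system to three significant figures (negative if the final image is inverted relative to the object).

-0.271

Lens 1: 1/d_i1 = 1/f_1 - 1/d_o1 = 1/20 - 1/50.5 = 0.03020 cm^-1, so d_i1 = 33.115 cm.
m_1 = -(33.115)/50.5 = -0.6557.
That image sits 11.385 cm in front of the second lens, so d_o2 = 11.385 cm.
Lens 2: 1/d_i2 = 1/f_2 - 1/d_o2 = 1/(-8) - 1/(11.385) = -0.21283 cm^-1, so d_i2 = -4.699 cm.
m_2 = -(-4.699)/(11.385) = 0.4127.
Overall magnification: m = m_1 m_2 = -0.2706.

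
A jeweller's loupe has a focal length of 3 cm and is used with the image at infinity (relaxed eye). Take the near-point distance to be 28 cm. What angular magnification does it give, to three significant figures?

9.33

M = D/f = 28/3 = 9.333.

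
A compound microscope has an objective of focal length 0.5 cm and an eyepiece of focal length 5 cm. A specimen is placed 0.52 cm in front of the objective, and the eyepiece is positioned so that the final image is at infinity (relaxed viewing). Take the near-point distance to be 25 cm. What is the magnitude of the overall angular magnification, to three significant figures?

125

Objective: 1/d_i = 1/f_obj - 1/d_o = 1/0.5 - 1/0.52 = 0.07692 cm^-1, so d_i = 13.000 cm.
m_obj = -d_i/d_o = -13.000/0.52 = -25.000.
Eyepiece angular magnification (image at infinity): M_eye = D/f_e = 25/5 = 5.000.
Overall M = m_obj x M_eye = (-25.000)(5.000) = -125.00.
|M| = 125.00.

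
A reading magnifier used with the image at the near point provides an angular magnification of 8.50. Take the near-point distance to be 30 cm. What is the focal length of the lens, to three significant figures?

For the image at the near point, M = 1 + D/f.
f = D/(M - 1) = 30/(8.5 - 1) = 4.000 cm.

4.00 cm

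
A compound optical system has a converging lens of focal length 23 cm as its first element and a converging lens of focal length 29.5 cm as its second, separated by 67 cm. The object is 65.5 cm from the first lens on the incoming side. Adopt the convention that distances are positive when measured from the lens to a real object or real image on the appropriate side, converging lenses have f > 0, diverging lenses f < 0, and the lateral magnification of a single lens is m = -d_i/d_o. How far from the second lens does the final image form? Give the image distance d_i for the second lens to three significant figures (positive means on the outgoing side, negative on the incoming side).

Applying the thin-lens equation to the first lens, 1/23 = 1/65.5 + 1/d_i1, which gives d_i1 = 35.447 cm.
Object distance for lens 2: d_o2 = 67 - 35.447 = 31.553 cm.
Applying the thin-lens equation again with f_2 = 29.5 cm and d_o2 = 31.553 cm gives d_i2 = 453.404 cm.

453 cm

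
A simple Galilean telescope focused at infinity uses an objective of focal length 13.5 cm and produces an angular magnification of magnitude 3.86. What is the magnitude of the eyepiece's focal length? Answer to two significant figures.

|M| = f_obj/|f_eye|, so |f_eye| = f_obj/|M| = 13.5/3.86 = 3.497 cm.
(The eyepiece is diverging, so its signed focal length is -3.497 cm.)

3.5 cm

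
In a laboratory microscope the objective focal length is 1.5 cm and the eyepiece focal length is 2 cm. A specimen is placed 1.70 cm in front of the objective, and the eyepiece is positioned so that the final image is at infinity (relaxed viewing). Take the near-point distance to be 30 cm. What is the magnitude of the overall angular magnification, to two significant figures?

110

Objective: 1/d_i = 1/f_obj - 1/d_o = 1/1.5 - 1/1.70 = 0.07843 cm^-1, so d_i = 12.750 cm.
m_obj = -d_i/d_o = -12.750/1.70 = -7.500.
Eyepiece angular magnification (image at infinity): M_eye = D/f_e = 30/2 = 15.000.
Overall M = m_obj x M_eye = (-7.500)(15.000) = -112.50.
|M| = 112.50.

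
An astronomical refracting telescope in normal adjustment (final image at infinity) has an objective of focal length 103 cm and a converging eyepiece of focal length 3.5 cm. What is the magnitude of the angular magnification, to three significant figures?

|M| = f_obj/|f_eye| = 103/3.5 = 29.429.

29.4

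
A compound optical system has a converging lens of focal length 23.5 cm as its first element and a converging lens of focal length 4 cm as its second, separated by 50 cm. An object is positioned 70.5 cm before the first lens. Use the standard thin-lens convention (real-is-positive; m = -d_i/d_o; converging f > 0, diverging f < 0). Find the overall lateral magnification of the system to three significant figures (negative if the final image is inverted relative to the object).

0.186

First lens: d_i1 = 1/(1/23.5 - 1/70.5) = 35.250 cm.
m_1 = -(35.250)/70.5 = -0.5000.
Object distance for lens 2: d_o2 = 50 - 35.250 = 14.750 cm.
Second lens: d_i2 = 1/(1/4 - 1/(14.750)) = 5.488 cm.
m_2 = -(5.488)/(14.750) = -0.3721.
Overall magnification: m = m_1 m_2 = 0.1860.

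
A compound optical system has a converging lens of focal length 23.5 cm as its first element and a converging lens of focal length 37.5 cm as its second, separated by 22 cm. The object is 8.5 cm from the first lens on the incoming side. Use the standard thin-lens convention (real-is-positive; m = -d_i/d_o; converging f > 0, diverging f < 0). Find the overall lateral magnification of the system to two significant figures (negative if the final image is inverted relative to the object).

27

Lens 1: 1/d_i1 = 1/f_1 - 1/d_o1 = 1/23.5 - 1/8.5 = -0.07509 cm^-1, so d_i1 = -13.317 cm.
m_1 = -(-13.317)/8.5 = 1.5667.
The intermediate image is virtual, 13.317 cm to the left of lens 1, so d_o2 = L - d_i1 = 22 - (-13.317) = 35.317 cm.
Lens 2: 1/d_i2 = 1/f_2 - 1/d_o2 = 1/37.5 - 1/(35.317) = -0.00165 cm^-1, so d_i2 = -606.584 cm.
m_2 = -(-606.584)/(35.317) = 17.1756.
Total m = m_1 x m_2 = (1.5667)(17.1756) = 26.9084.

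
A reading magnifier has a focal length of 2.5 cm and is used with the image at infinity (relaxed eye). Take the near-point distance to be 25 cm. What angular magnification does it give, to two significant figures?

10

M = D/f = 25/2.5 = 10.000.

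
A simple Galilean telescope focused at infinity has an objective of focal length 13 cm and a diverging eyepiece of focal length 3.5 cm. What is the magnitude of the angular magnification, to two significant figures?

3.7

|M| = f_obj/|f_eye| = 13/3.5 = 3.714.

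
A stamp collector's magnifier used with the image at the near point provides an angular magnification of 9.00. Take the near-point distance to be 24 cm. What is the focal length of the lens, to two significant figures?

3.0 cm

For the image at the near point, M = 1 + D/f.
f = D/(M - 1) = 24/(9.0 - 1) = 3.000 cm.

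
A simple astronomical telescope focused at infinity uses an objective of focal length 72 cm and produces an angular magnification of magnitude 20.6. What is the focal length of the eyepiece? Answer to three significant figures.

|M| = f_obj/f_eye, so f_eye = f_obj/|M| = 72/20.6 = 3.495 cm.

3.50 cm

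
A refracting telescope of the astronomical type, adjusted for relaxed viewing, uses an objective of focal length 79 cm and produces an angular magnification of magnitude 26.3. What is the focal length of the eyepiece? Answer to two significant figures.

3.0 cm

|M| = f_obj/f_eye, so f_eye = f_obj/|M| = 79/26.3 = 3.004 cm.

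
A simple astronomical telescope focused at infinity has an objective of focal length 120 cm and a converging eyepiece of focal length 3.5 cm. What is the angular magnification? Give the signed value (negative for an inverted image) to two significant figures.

-34

M = -f_obj/f_eye = -120/(3.5) = -34.286.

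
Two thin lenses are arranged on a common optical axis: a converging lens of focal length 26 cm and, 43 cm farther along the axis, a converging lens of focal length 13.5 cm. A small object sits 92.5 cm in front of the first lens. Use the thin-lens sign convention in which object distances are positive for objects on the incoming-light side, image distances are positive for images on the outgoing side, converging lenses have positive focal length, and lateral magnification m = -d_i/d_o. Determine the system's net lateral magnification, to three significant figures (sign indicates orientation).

-0.792

Applying the thin-lens equation to the first lens, 1/26 = 1/92.5 + 1/d_i1, which gives d_i1 = 36.165 cm.
Its lateral magnification is m_1 = -d_i1/d_o1 = -(36.165)/92.5 = -0.3910.
That image sits 6.835 cm in front of the second lens, so d_o2 = 6.835 cm.
Applying the thin-lens equation again with f_2 = 13.5 cm and d_o2 = 6.835 cm gives d_i2 = -13.843 cm.
m_2 = -(-13.843)/(6.835) = 2.0254.
Overall magnification: m = m_1 m_2 = -0.7919.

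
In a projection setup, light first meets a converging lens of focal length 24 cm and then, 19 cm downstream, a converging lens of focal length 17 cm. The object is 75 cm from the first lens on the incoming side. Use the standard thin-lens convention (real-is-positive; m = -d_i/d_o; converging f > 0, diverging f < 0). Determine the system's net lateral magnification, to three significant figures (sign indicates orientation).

Applying the thin-lens equation to the first lens, 1/24 = 1/75 + 1/d_i1, which gives d_i1 = 35.294 cm.
Its lateral magnification is m_1 = -d_i1/d_o1 = -(35.294)/75 = -0.4706.
Since 35.294 cm > 19 cm, the first image lies past the second lens and serves as a virtual object: d_o2 = L - d_i1 = -16.294 cm.
Applying the thin-lens equation again with f_2 = 17 cm and d_o2 = -16.294 cm gives d_i2 = 8.320 cm.
m_2 = -(8.320)/(-16.294) = 0.5106.
Overall magnification: m = m_1 m_2 = -0.2403.

-0.240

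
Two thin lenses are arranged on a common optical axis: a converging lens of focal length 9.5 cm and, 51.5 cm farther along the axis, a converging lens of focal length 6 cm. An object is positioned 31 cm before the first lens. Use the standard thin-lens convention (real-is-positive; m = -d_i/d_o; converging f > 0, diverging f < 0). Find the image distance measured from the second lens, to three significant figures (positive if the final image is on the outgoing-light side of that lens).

First lens: d_i1 = 1/(1/9.5 - 1/31) = 13.698 cm.
That image sits 37.802 cm in front of the second lens, so d_o2 = 37.802 cm.
Second lens: d_i2 = 1/(1/6 - 1/(37.802)) = 7.132 cm.

7.13 cm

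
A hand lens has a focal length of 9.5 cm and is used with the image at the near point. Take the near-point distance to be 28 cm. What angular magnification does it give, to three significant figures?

M = 1 + D/f = 1 + 28/9.5 = 3.947.

3.95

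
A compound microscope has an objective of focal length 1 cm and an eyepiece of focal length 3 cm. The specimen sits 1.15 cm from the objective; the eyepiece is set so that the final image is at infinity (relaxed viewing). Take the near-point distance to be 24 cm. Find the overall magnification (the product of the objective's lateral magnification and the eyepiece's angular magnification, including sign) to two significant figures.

Objective: 1/d_i = 1/f_obj - 1/d_o = 1/1 - 1/1.15 = 0.13043 cm^-1, so d_i = 7.667 cm.
m_obj = -d_i/d_o = -7.667/1.15 = -6.667.
Eyepiece angular magnification (image at infinity): M_eye = D/f_e = 24/3 = 8.000.
Overall M = m_obj x M_eye = (-6.667)(8.000) = -53.33.

-53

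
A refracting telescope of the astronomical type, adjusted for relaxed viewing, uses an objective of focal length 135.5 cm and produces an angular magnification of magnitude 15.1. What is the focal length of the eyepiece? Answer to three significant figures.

8.97 cm

|M| = f_obj/f_eye, so f_eye = f_obj/|M| = 135.5/15.1 = 8.974 cm.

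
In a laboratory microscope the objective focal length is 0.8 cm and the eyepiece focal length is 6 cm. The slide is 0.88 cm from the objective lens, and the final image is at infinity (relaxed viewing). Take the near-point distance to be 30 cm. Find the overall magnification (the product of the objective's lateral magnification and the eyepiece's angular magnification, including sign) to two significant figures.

Objective: 1/d_i = 1/f_obj - 1/d_o = 1/0.8 - 1/0.88 = 0.11364 cm^-1, so d_i = 8.800 cm.
m_obj = -d_i/d_o = -8.800/0.88 = -10.000.
Eyepiece angular magnification (image at infinity): M_eye = D/f_e = 30/6 = 5.000.
Overall M = m_obj x M_eye = (-10.000)(5.000) = -50.00.

-50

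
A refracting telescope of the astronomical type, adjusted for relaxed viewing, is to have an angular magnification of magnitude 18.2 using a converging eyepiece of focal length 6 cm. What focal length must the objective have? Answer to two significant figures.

|M| = f_obj/|f_eye|, so f_obj = |M| x |f_eye| = 18.2 x 6 = 109.200 cm.

110 cm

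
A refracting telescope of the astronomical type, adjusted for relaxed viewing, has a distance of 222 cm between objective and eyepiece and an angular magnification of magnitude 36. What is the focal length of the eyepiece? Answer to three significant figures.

In normal adjustment the tube length equals f_obj + f_eye and |M| = f_obj/f_eye.
So f_obj = 36 f_eye and 36 f_eye + f_eye = 222 cm, giving f_eye = 222/37 = 6.000 cm and f_obj = 216.000 cm.

6.00 cm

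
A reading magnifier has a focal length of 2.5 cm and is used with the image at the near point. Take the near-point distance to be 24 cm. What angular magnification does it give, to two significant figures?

11

M = 1 + D/f = 1 + 24/2.5 = 10.600.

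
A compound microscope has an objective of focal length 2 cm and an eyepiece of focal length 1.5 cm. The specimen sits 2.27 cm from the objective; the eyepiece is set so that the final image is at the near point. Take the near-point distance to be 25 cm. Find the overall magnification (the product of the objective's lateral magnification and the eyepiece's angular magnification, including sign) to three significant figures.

Objective: 1/d_i = 1/f_obj - 1/d_o = 1/2 - 1/2.27 = 0.05947 cm^-1, so d_i = 16.815 cm.
m_obj = -d_i/d_o = -16.815/2.27 = -7.407.
Eyepiece angular magnification (image at near point): M_eye = 1 + D/f_e = 1 + 25/1.5 = 17.667.
Overall M = m_obj x M_eye = (-7.407)(17.667) = -130.86.

-131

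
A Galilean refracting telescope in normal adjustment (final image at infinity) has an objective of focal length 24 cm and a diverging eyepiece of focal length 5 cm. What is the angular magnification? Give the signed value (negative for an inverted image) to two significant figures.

4.8

M = -f_obj/f_eye = -24/(-5) = 4.800.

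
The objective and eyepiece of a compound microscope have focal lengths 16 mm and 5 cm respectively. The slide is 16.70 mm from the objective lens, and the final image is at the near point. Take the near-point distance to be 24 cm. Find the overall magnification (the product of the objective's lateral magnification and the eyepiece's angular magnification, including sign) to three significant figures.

Convert to cm: f_obj = 16 mm = 1.6 cm; d_o = 16.70 mm = 1.67 cm.
Objective: 1/d_i = 1/f_obj - 1/d_o = 1/1.6 - 1/1.67 = 0.02620 cm^-1, so d_i = 38.171 cm.
m_obj = -d_i/d_o = -38.171/1.67 = -22.857.
Eyepiece angular magnification (image at near point): M_eye = 1 + D/f_e = 1 + 24/5 = 5.800.
Overall M = m_obj x M_eye = (-22.857)(5.800) = -132.57.

-133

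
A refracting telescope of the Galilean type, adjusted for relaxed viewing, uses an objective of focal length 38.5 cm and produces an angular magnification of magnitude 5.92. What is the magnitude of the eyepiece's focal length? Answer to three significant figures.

6.50 cm

|M| = f_obj/|f_eye|, so |f_eye| = f_obj/|M| = 38.5/5.92 = 6.503 cm.
(The eyepiece is diverging, so its signed focal length is -6.503 cm.)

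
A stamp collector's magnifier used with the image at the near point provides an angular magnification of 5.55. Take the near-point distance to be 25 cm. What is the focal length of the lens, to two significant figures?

For the image at the near point, M = 1 + D/f.
f = D/(M - 1) = 25/(5.55 - 1) = 5.495 cm.

5.5 cm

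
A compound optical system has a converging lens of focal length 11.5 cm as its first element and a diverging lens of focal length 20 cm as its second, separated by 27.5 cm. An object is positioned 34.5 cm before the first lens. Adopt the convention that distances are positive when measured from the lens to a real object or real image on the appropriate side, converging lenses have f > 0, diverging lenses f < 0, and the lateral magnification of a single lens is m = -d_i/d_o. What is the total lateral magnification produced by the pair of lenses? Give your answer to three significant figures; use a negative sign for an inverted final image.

First lens: d_i1 = 1/(1/11.5 - 1/34.5) = 17.250 cm.
m_1 = -(17.250)/34.5 = -0.5000.
Object distance for lens 2: d_o2 = 27.5 - 17.250 = 10.250 cm.
Second lens: d_i2 = 1/(1/(-20) - 1/(10.250)) = -6.777 cm.
m_2 = -(-6.777)/(10.250) = 0.6612.
Total m = m_1 x m_2 = (-0.5000)(0.6612) = -0.3306.

-0.331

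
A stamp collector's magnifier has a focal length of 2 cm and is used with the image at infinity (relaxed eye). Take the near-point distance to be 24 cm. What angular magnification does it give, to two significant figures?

12

M = D/f = 24/2 = 12.000.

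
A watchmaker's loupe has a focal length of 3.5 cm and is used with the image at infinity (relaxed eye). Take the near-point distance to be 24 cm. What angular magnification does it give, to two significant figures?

M = D/f = 24/3.5 = 6.857.

6.9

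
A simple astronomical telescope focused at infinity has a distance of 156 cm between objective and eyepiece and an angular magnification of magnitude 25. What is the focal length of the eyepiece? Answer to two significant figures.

In normal adjustment the tube length equals f_obj + f_eye and |M| = f_obj/f_eye.
So f_obj = 25 f_eye and 25 f_eye + f_eye = 156 cm, giving f_eye = 156/26 = 6.000 cm and f_obj = 150.000 cm.

6.0 cm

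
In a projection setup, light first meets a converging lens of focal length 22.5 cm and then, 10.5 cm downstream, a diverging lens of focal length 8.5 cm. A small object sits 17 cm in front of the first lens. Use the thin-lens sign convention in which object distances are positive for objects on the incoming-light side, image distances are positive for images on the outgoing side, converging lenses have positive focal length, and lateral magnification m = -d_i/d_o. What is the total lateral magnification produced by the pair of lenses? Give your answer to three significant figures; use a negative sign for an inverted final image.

0.393

First lens: d_i1 = 1/(1/22.5 - 1/17) = -69.545 cm.
m_1 = -(-69.545)/17 = 4.0909.
The intermediate image is virtual, 69.545 cm to the left of lens 1, so d_o2 = L - d_i1 = 10.5 - (-69.545) = 80.045 cm.
Second lens: d_i2 = 1/(1/(-8.5) - 1/(80.045)) = -7.684 cm.
m_2 = -(-7.684)/(80.045) = 0.0960.
Overall magnification: m = m_1 m_2 = 0.3927.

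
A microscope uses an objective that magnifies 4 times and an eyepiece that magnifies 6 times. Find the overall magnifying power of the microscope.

24

The overall magnification of a compound microscope is the product of the objective and eyepiece magnifications:
M = M_obj x M_eye = 4 x 6 = 24.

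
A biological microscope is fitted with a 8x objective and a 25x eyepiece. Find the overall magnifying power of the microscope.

The overall magnification of a compound microscope is the product of the objective and eyepiece magnifications:
M = M_obj x M_eye = 8 x 25 = 200.

200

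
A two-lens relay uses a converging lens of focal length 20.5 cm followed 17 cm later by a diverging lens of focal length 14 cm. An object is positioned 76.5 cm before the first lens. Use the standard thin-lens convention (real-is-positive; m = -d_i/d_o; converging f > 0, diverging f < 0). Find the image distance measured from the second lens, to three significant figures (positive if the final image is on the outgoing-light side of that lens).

Lens 1: 1/d_i1 = 1/f_1 - 1/d_o1 = 1/20.5 - 1/76.5 = 0.03571 cm^-1, so d_i1 = 28.004 cm.
This image would form 28.004 cm past lens 1, i.e. 11.004 cm beyond lens 2, so it is a virtual object for lens 2: d_o2 = 17 - 28.004 = -11.004 cm.
Lens 2: 1/d_i2 = 1/f_2 - 1/d_o2 = 1/(-14) - 1/(-11.004) = 0.01944 cm^-1, so d_i2 = 51.431 cm.

51.4 cm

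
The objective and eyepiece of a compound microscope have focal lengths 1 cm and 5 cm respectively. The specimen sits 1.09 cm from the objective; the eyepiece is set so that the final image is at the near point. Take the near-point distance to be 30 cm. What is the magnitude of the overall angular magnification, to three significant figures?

77.8

Objective: 1/d_i = 1/f_obj - 1/d_o = 1/1 - 1/1.09 = 0.08257 cm^-1, so d_i = 12.111 cm.
m_obj = -d_i/d_o = -12.111/1.09 = -11.111.
Eyepiece angular magnification (image at near point): M_eye = 1 + D/f_e = 1 + 30/5 = 7.000.
Overall M = m_obj x M_eye = (-11.111)(7.000) = -77.78.
|M| = 77.78.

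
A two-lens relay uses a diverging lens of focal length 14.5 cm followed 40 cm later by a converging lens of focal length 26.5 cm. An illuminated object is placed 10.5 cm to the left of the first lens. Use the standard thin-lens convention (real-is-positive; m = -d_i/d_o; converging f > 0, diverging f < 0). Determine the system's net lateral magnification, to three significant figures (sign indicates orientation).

-0.785

Lens 1: 1/d_i1 = 1/f_1 - 1/d_o1 = 1/(-14.5) - 1/10.5 = -0.16420 cm^-1, so d_i1 = -6.090 cm.
m_1 = -(-6.090)/10.5 = 0.5800.
The intermediate image is virtual, 6.090 cm to the left of lens 1, so d_o2 = L - d_i1 = 40 - (-6.090) = 46.090 cm.
Lens 2: 1/d_i2 = 1/f_2 - 1/d_o2 = 1/26.5 - 1/(46.090) = 0.01604 cm^-1, so d_i2 = 62.347 cm.
m_2 = -(62.347)/(46.090) = -1.3527.
Total m = m_1 x m_2 = (0.5800)(-1.3527) = -0.7846.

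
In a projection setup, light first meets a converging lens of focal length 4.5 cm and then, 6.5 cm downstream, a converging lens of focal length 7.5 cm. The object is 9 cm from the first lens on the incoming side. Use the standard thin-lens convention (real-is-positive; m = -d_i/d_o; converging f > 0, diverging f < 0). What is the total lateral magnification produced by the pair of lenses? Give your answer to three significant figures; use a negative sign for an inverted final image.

Lens 1: 1/d_i1 = 1/f_1 - 1/d_o1 = 1/4.5 - 1/9 = 0.11111 cm^-1, so d_i1 = 9.000 cm.
m_1 = -(9.000)/9 = -1.0000.
Since 9.000 cm > 6.5 cm, the first image lies past the second lens and serves as a virtual object: d_o2 = L - d_i1 = -2.500 cm.
Lens 2: 1/d_i2 = 1/f_2 - 1/d_o2 = 1/7.5 - 1/(-2.500) = 0.53333 cm^-1, so d_i2 = 1.875 cm.
m_2 = -(1.875)/(-2.500) = 0.7500.
Total m = m_1 x m_2 = (-1.0000)(0.7500) = -0.7500.

-0.750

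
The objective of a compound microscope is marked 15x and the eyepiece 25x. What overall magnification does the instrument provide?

375

The overall magnification of a compound microscope is the product of the objective and eyepiece magnifications:
M = M_obj x M_eye = 15 x 25 = 375.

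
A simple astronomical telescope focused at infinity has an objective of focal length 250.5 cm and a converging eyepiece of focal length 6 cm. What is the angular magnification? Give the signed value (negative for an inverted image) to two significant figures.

-42

M = -f_obj/f_eye = -250.5/(6) = -41.750.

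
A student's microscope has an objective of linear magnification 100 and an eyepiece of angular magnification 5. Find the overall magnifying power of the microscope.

500

The overall magnification of a compound microscope is the product of the objective and eyepiece magnifications:
M = M_obj x M_eye = 100 x 5 = 500.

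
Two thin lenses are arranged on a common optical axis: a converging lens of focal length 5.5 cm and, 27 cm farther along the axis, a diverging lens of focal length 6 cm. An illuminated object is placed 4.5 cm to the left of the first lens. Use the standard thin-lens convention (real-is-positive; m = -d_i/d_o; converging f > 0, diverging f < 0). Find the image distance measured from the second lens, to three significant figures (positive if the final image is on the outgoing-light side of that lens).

-5.38 cm

Lens 1: 1/d_i1 = 1/f_1 - 1/d_o1 = 1/5.5 - 1/4.5 = -0.04040 cm^-1, so d_i1 = -24.750 cm.
With d_i1 < 0 the first image is virtual and lies on the object side; the object distance for lens 2 is d_o2 = 27 - (-24.750) = 51.750 cm.
Lens 2: 1/d_i2 = 1/f_2 - 1/d_o2 = 1/(-6) - 1/(51.750) = -0.18599 cm^-1, so d_i2 = -5.377 cm.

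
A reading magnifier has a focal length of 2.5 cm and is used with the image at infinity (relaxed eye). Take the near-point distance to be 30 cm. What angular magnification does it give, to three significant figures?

12.0

M = D/f = 30/2.5 = 12.000.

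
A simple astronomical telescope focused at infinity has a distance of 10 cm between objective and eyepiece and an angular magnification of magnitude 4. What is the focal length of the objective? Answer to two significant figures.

8.0 cm

In normal adjustment the tube length equals f_obj + f_eye and |M| = f_obj/f_eye.
So f_obj = 4 f_eye and 4 f_eye + f_eye = 10 cm, giving f_eye = 10/5 = 2.000 cm and f_obj = 8.000 cm.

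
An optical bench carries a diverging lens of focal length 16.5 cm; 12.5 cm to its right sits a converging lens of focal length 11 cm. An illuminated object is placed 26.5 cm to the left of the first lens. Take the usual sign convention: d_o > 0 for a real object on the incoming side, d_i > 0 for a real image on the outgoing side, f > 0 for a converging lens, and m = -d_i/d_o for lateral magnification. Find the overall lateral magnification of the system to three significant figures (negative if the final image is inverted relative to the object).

-0.362

Lens 1: 1/d_i1 = 1/f_1 - 1/d_o1 = 1/(-16.5) - 1/26.5 = -0.09834 cm^-1, so d_i1 = -10.169 cm.
m_1 = -(-10.169)/26.5 = 0.3837.
With d_i1 < 0 the first image is virtual and lies on the object side; the object distance for lens 2 is d_o2 = 12.5 - (-10.169) = 22.669 cm.
Lens 2: 1/d_i2 = 1/f_2 - 1/d_o2 = 1/11 - 1/(22.669) = 0.04680 cm^-1, so d_i2 = 21.370 cm.
m_2 = -(21.370)/(22.669) = -0.9427.
The system's lateral magnification is m_1 m_2 = (0.3837)(-0.9427) = -0.3617.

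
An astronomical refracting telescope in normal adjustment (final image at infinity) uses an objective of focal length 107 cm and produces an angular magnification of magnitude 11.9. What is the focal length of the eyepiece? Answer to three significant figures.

|M| = f_obj/f_eye, so f_eye = f_obj/|M| = 107/11.9 = 8.992 cm.

8.99 cm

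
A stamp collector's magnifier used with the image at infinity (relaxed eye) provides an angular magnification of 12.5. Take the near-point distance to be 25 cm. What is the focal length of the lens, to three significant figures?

2.00 cm

For the image at infinity, M = D/f.
f = D/M = 25/12.5 = 2.000 cm.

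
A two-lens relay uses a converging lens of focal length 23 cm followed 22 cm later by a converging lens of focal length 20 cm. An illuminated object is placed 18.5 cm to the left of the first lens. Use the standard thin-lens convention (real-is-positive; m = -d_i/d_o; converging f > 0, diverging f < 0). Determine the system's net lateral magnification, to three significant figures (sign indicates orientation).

-1.06

Applying the thin-lens equation to the first lens, 1/23 = 1/18.5 + 1/d_i1, which gives d_i1 = -94.556 cm.
Its lateral magnification is m_1 = -d_i1/d_o1 = -(-94.556)/18.5 = 5.1111.
With d_i1 < 0 the first image is virtual and lies on the object side; the object distance for lens 2 is d_o2 = 22 - (-94.556) = 116.556 cm.
Applying the thin-lens equation again with f_2 = 20 cm and d_o2 = 116.556 cm gives d_i2 = 24.143 cm.
m_2 = -(24.143)/(116.556) = -0.2071.
Total m = m_1 x m_2 = (5.1111)(-0.2071) = -1.0587.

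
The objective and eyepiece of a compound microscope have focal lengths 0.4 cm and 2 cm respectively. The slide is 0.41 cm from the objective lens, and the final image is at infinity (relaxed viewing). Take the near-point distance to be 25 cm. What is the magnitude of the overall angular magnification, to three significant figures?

Objective: 1/d_i = 1/f_obj - 1/d_o = 1/0.4 - 1/0.41 = 0.06098 cm^-1, so d_i = 16.400 cm.
m_obj = -d_i/d_o = -16.400/0.41 = -40.000.
Eyepiece angular magnification (image at infinity): M_eye = D/f_e = 25/2 = 12.500.
Overall M = m_obj x M_eye = (-40.000)(12.500) = -500.00.
|M| = 500.00.

500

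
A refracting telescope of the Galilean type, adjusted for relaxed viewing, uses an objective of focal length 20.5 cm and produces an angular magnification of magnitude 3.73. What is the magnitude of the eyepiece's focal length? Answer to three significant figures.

|M| = f_obj/|f_eye|, so |f_eye| = f_obj/|M| = 20.5/3.73 = 5.496 cm.
(The eyepiece is diverging, so its signed focal length is -5.496 cm.)

5.50 cm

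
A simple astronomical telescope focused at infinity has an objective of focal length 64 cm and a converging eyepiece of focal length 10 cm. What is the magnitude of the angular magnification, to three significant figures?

|M| = f_obj/|f_eye| = 64/10 = 6.400.

6.40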